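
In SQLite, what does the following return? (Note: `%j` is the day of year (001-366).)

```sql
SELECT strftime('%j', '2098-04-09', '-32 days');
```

067

First apply '-32 days': 2098-04-09 → 2098-03-08.
Day-of-year for 2098-03-08: days since 2098-01-01 inclusive = 67, zero-padded to 067.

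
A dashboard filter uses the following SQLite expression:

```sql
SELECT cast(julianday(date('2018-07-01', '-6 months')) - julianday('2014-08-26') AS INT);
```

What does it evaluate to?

Adding -6 months to 2018-07-01 gives 2018-01-01.
5 days remain in August 2014 after the 26th (31 − 26).
Full months from September 2014 through December 2017 contribute their day counts.
Then 1 day into January 2018.
Total: 5 + 30 + 31 + 30 + 31 + 31 + 28 + 31 + 30 + 31 + 30 + 31 + 31 + 30 + 31 + 30 + 31 + 31 + 29 + 31 + 30 + 31 + 30 + 31 + 31 + 30 + 31 + 30 + 31 + 31 + 28 + 31 + 30 + 31 + 30 + 31 + 31 + 30 + 31 + 30 + 31 + 1 = 1224.

1224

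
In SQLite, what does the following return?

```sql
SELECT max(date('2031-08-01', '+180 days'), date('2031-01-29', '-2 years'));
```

date('2031-08-01', '+180 days') → 2032-01-28.
date('2031-01-29', '-2 years') → 2029-01-29.
Later of the two is 2032-01-28.

2032-01-28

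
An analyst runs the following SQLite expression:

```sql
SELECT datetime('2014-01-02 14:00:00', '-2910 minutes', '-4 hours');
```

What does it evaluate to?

2910 minutes = 48h 30m; -2910 minutes from 2014-01-02 14:00:00 is 2013-12-31 13:30:00 (crosses midnight).
-4 hours from 2013-12-31 13:30:00 is 2013-12-31 09:30:00.

2013-12-31 09:30:00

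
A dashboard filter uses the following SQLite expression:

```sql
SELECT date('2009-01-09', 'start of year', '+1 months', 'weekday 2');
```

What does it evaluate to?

`start of year` rewinds 2009-01-09 to 2009-01-01.
Adding +1 month to 2009-01-01 gives 2009-02-01.
`weekday 2` advances to the next Tuesday; 2009-02-01 is a Sunday, so it moves forward to 2009-02-03.

2009-02-03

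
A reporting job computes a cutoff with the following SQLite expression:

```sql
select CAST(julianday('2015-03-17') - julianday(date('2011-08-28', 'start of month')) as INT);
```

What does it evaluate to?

1324

`start of month` rewinds 2011-08-28 to 2011-08-01.
30 days remain in August 2011 after the 1st (31 − 1).
Full months from September 2011 through February 2015 contribute their day counts.
Then 17 days into March 2015.
Total: 30 + 30 + 31 + 30 + 31 + 31 + 29 + 31 + 30 + 31 + 30 + 31 + 31 + 30 + 31 + 30 + 31 + 31 + 28 + 31 + 30 + 31 + 30 + 31 + 31 + 30 + 31 + 30 + 31 + 31 + 28 + 31 + 30 + 31 + 30 + 31 + 31 + 30 + 31 + 30 + 31 + 31 + 28 + 17 = 1324.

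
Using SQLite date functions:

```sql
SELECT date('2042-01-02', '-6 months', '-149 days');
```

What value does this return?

Adding -6 months to 2042-01-02 gives 2041-07-02.
Applying '-149 days' to 2041-07-02: counting 149 days back gives 2041-02-03.

2041-02-03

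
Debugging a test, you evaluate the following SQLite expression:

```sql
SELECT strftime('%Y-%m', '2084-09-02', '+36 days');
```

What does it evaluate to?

First apply '+36 days': 2084-09-02 → 2084-10-08.
`%Y-%m` extracts the year-month: 2084-10.

2084-10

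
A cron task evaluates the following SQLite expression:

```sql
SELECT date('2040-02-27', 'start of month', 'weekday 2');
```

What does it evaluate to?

2040-02-07

`start of month` rewinds 2040-02-27 to 2040-02-01.
`weekday 2` advances to the next Tuesday; 2040-02-01 is a Wednesday, so it moves forward to 2040-02-07.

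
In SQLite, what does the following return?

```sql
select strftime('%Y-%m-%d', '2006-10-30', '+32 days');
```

2006-12-01

First apply '+32 days': 2006-10-30 → 2006-12-01.
`%Y-%m-%d` extracts the ISO date: 2006-12-01.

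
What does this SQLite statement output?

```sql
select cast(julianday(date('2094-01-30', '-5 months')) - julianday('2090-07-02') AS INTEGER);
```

Adding -5 months to 2094-01-30 gives 2093-08-30.
29 days remain in July 2090 after the 2nd (31 − 2).
Full months from August 2090 through July 2093 contribute their day counts.
Then 30 days into August 2093.
Total: 29 + 31 + 30 + 31 + 30 + 31 + 31 + 28 + 31 + 30 + 31 + 30 + 31 + 31 + 30 + 31 + 30 + 31 + 31 + 29 + 31 + 30 + 31 + 30 + 31 + 31 + 30 + 31 + 30 + 31 + 31 + 28 + 31 + 30 + 31 + 30 + 31 + 30 = 1155.

1155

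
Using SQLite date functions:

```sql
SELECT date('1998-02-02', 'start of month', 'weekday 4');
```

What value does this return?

`start of month` rewinds 1998-02-02 to 1998-02-01.
`weekday 4` advances to the next Thursday; 1998-02-01 is a Sunday, so it moves forward to 1998-02-05.

1998-02-05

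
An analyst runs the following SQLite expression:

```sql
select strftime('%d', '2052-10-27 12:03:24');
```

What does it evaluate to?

27

`%d` extracts the 2-digit day of month: 27.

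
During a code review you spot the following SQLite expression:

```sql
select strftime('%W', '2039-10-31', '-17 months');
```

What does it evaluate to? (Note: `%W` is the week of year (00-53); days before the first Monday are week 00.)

First apply '-17 months': 2039-10-31 → 2038-05-31.
2038-05-31 is a Monday. SQLite's %W counts Mondays since the year started; the result is 22.

22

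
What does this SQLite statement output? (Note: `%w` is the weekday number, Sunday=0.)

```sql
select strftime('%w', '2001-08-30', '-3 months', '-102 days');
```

6

First apply '-3 months', '-102 days': 2001-08-30 → 2001-02-17.
2001-02-17 is a Saturday; with Sunday=0 that is 6.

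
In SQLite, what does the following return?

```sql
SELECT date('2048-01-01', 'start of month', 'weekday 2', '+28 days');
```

2048-02-04

`start of month` rewinds 2048-01-01 to 2048-01-01.
`weekday 2` advances to the next Tuesday; 2048-01-01 is a Wednesday, so it moves forward to 2048-01-07.
January 2048 has 31 days; 24 remain after the 7th, so 25 days reach 2048-02-01.
Advancing 3 more days within February lands on 2048-02-04.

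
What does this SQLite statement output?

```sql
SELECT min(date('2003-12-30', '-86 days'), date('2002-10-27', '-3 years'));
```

1999-10-27

date('2003-12-30', '-86 days') → 2003-10-05.
date('2002-10-27', '-3 years') → 1999-10-27.
Earlier of the two is 1999-10-27.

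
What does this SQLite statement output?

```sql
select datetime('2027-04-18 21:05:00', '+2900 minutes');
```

2900 minutes = 48h 20m; +2900 minutes from 2027-04-18 21:05:00 is 2027-04-20 21:25:00 (crosses midnight).

2027-04-20 21:25:00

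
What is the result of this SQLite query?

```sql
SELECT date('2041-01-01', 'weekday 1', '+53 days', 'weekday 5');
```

2041-03-01

`weekday 1` advances to the next Monday; 2041-01-01 is a Tuesday, so it moves forward to 2041-01-07.
Applying '+53 days' to 2041-01-07: counting 53 days forward gives 2041-03-01.
`weekday 5` advances to the next Friday; 2041-03-01 is already a Friday, so it stays at 2041-03-01.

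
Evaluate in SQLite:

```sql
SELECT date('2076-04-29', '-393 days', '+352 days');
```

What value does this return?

Applying '-393 days' to 2076-04-29: counting 393 days back gives 2075-04-02.
Applying '+352 days' to 2075-04-02: counting 352 days forward gives 2076-03-19.

2076-03-19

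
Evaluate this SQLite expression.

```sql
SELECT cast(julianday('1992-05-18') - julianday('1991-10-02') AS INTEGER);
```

29 days remain in October 1991 after the 2nd (31 − 2).
Full months from November 1991 through April 1992 contribute their day counts.
Then 18 days into May 1992.
Total: 29 + 30 + 31 + 31 + 29 + 31 + 30 + 18 = 229.

229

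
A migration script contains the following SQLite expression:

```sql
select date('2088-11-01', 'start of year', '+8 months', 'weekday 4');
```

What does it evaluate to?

`start of year` rewinds 2088-11-01 to 2088-01-01.
Adding +8 months to 2088-01-01 gives 2088-09-01.
`weekday 4` advances to the next Thursday; 2088-09-01 is a Wednesday, so it moves forward to 2088-09-02.

2088-09-02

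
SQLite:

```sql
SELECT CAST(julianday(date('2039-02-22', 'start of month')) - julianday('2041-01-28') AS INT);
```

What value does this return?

`start of month` rewinds 2039-02-22 to 2039-02-01.
27 days remain in February 2039 after the 1st (28 − 1).
Full months from March 2039 through December 2040 contribute their day counts.
Then 28 days into January 2041.
Total: 27 + 31 + 30 + 31 + 30 + 31 + 31 + 30 + 31 + 30 + 31 + 31 + 29 + 31 + 30 + 31 + 30 + 31 + 31 + 30 + 31 + 30 + 31 + 28 = 727.
The subtraction is earlier − later, so the result is −727 → -727.

-727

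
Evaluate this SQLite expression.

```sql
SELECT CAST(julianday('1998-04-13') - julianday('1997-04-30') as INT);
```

0 days remain in April 1997 after the 30th (30 − 30).
Full months from May 1997 through March 1998 contribute their day counts.
Then 13 days into April 1998.
Total: 0 + 31 + 30 + 31 + 31 + 30 + 31 + 30 + 31 + 31 + 28 + 31 + 13 = 348.

348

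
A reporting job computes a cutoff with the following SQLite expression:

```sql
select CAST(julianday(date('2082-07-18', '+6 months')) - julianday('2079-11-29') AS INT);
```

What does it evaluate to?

1146

Adding +6 months to 2082-07-18 gives 2083-01-18.
1 day remains in November 2079 after the 29th (30 − 29).
Full months from December 2079 through December 2082 contribute their day counts.
Then 18 days into January 2083.
Total: 1 + 31 + 31 + 29 + 31 + 30 + 31 + 30 + 31 + 31 + 30 + 31 + 30 + 31 + 31 + 28 + 31 + 30 + 31 + 30 + 31 + 31 + 30 + 31 + 30 + 31 + 31 + 28 + 31 + 30 + 31 + 30 + 31 + 31 + 30 + 31 + 30 + 31 + 18 = 1146.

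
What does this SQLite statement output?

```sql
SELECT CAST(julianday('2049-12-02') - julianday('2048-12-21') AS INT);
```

346

10 days remain in December 2048 after the 21st (31 − 21).
Full months from January 2049 through November 2049 contribute their day counts.
Then 2 days into December 2049.
Total: 10 + 31 + 28 + 31 + 30 + 31 + 30 + 31 + 31 + 30 + 31 + 30 + 2 = 346.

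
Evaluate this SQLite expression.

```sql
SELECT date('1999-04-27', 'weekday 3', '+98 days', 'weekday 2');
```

`weekday 3` advances to the next Wednesday; 1999-04-27 is a Tuesday, so it moves forward to 1999-04-28.
Applying '+98 days' to 1999-04-28: counting 98 days forward gives 1999-08-04.
`weekday 2` advances to the next Tuesday; 1999-08-04 is a Wednesday, so it moves forward to 1999-08-10.

1999-08-10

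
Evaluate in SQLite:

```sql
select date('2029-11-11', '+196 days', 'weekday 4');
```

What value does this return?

Applying '+196 days' to 2029-11-11: counting 196 days forward gives 2030-05-26.
`weekday 4` advances to the next Thursday; 2030-05-26 is a Sunday, so it moves forward to 2030-05-30.

2030-05-30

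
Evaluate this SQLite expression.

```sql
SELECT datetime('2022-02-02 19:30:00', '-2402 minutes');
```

2402 minutes = 40h 2m; -2402 minutes from 2022-02-02 19:30:00 is 2022-02-01 03:28:00 (crosses midnight).

2022-02-01 03:28:00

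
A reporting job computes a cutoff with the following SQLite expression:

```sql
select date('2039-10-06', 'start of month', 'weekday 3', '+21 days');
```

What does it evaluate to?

`start of month` rewinds 2039-10-06 to 2039-10-01.
`weekday 3` advances to the next Wednesday; 2039-10-01 is a Saturday, so it moves forward to 2039-10-05.
Advancing 21 more days within October lands on 2039-10-26.

2039-10-26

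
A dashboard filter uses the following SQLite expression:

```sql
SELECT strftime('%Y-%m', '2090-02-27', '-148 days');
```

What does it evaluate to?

2089-10

First apply '-148 days': 2090-02-27 → 2089-10-02.
`%Y-%m` extracts the year-month: 2089-10.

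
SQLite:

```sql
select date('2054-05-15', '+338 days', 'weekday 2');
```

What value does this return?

2055-04-20

Applying '+338 days' to 2054-05-15: counting 338 days forward gives 2055-04-18.
`weekday 2` advances to the next Tuesday; 2055-04-18 is a Sunday, so it moves forward to 2055-04-20.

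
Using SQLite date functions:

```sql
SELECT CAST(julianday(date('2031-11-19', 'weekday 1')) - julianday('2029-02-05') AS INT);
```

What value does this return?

1022

`weekday 1` advances to the next Monday; 2031-11-19 is a Wednesday, so it moves forward to 2031-11-24.
23 days remain in February 2029 after the 5th (28 − 5).
Full months from March 2029 through October 2031 contribute their day counts.
Then 24 days into November 2031.
Total: 23 + 31 + 30 + 31 + 30 + 31 + 31 + 30 + 31 + 30 + 31 + 31 + 28 + 31 + 30 + 31 + 30 + 31 + 31 + 30 + 31 + 30 + 31 + 31 + 28 + 31 + 30 + 31 + 30 + 31 + 31 + 30 + 31 + 24 = 1022.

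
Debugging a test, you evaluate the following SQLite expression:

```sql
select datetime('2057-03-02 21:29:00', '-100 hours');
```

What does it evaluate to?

-100 hours from 2057-03-02 21:29:00 is 2057-02-26 17:29:00 (crosses midnight).

2057-02-26 17:29:00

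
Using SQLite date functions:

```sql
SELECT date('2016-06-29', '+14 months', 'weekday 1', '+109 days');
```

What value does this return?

2017-12-22

Adding +14 months to 2016-06-29 gives 2017-08-29.
`weekday 1` advances to the next Monday; 2017-08-29 is a Tuesday, so it moves forward to 2017-09-04.
Applying '+109 days' to 2017-09-04: counting 109 days forward gives 2017-12-22.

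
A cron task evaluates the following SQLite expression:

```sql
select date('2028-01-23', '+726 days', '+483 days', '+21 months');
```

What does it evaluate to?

Applying '+726 days' to 2028-01-23: counting 726 days forward gives 2030-01-18.
Applying '+483 days' to 2030-01-18: counting 483 days forward gives 2031-05-16.
Adding +21 months to 2031-05-16 gives 2033-02-16.

2033-02-16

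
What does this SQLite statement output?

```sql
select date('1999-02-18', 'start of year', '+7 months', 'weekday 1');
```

1999-08-02

`start of year` rewinds 1999-02-18 to 1999-01-01.
Adding +7 months to 1999-01-01 gives 1999-08-01.
`weekday 1` advances to the next Monday; 1999-08-01 is a Sunday, so it moves forward to 1999-08-02.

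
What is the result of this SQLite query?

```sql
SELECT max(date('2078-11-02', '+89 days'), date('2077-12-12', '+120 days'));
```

2079-01-30

date('2078-11-02', '+89 days') → 2079-01-30.
date('2077-12-12', '+120 days') → 2078-04-11.
Later of the two is 2079-01-30.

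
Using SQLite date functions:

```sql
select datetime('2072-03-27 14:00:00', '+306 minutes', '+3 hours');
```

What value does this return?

306 minutes = 5h 6m; +306 minutes from 2072-03-27 14:00:00 is 2072-03-27 19:06:00.
+3 hours from 2072-03-27 19:06:00 is 2072-03-27 22:06:00.

2072-03-27 22:06:00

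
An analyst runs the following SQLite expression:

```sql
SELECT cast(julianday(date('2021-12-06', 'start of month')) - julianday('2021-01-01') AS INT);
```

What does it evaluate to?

`start of month` rewinds 2021-12-06 to 2021-12-01.
30 days remain in January 2021 after the 1st (31 − 1).
Full months from February 2021 through November 2021 contribute their day counts.
Then 1 day into December 2021.
Total: 30 + 28 + 31 + 30 + 31 + 30 + 31 + 31 + 30 + 31 + 30 + 1 = 334.

334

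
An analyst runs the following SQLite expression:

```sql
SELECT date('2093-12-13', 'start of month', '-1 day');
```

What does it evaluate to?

`start of month` rewinds 2093-12-13 to 2093-12-01.
Going back 1 day from 2093-12-01 reaches 2093-11-30 (last day of November, 30 days).

2093-11-30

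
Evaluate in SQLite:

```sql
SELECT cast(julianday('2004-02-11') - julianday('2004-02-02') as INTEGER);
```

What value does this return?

9

Both dates are in February 2004: 11 − 2 = 9.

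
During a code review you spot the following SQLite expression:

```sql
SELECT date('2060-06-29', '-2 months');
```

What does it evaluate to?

2060-04-29

Adding -2 months to 2060-06-29 gives 2060-04-29.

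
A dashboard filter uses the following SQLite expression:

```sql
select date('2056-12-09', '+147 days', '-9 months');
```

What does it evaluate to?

Applying '+147 days' to 2056-12-09: counting 147 days forward gives 2057-05-05.
Adding -9 months to 2057-05-05 gives 2056-08-05.

2056-08-05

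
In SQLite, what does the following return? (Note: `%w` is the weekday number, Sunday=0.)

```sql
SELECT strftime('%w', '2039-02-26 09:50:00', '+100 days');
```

First apply '+100 days': 2039-02-26 09:50:00 → 2039-06-06 09:50:00.
2039-06-06 is a Monday; with Sunday=0 that is 1.

1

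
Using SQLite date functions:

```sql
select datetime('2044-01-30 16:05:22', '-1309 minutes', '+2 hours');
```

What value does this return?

2044-01-29 20:16:22

1309 minutes = 21h 49m; -1309 minutes from 2044-01-30 16:05:22 is 2044-01-29 18:16:22 (crosses midnight).
+2 hours from 2044-01-29 18:16:22 is 2044-01-29 20:16:22.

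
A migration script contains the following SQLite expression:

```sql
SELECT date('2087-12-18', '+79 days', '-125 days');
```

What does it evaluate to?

Applying '+79 days' to 2087-12-18: counting 79 days forward gives 2088-03-06.
Applying '-125 days' to 2088-03-06: counting 125 days back gives 2087-11-02.

2087-11-02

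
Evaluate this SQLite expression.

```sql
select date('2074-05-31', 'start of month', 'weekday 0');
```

`start of month` rewinds 2074-05-31 to 2074-05-01.
`weekday 0` advances to the next Sunday; 2074-05-01 is a Tuesday, so it moves forward to 2074-05-06.

2074-05-06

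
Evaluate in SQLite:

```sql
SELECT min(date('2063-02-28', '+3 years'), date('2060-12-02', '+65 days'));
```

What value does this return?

date('2063-02-28', '+3 years') → 2066-02-28.
date('2060-12-02', '+65 days') → 2061-02-05.
Earlier of the two is 2061-02-05.

2061-02-05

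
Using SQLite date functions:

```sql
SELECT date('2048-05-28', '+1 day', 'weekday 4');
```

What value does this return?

Advancing 1 more day within May lands on 2048-05-29.
`weekday 4` advances to the next Thursday; 2048-05-29 is a Friday, so it moves forward to 2048-06-04.

2048-06-04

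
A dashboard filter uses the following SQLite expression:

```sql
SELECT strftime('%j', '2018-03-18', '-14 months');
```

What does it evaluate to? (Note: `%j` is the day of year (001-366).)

First apply '-14 months': 2018-03-18 → 2017-01-18.
Day-of-year for 2017-01-18: days since 2017-01-01 inclusive = 18, zero-padded to 018.

018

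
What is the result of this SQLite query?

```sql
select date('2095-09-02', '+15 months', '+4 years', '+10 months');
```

2101-10-02

Adding +15 months to 2095-09-02 gives 2096-12-02.
Adding +4 years to 2096-12-02 gives 2100-12-02.
Adding +10 months to 2100-12-02 gives 2101-10-02.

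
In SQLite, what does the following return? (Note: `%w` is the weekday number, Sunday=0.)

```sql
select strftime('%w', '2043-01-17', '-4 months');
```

3

First apply '-4 months': 2043-01-17 → 2042-09-17.
2042-09-17 is a Wednesday; with Sunday=0 that is 3.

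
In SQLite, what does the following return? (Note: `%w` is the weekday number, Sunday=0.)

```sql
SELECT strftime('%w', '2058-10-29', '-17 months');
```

2

First apply '-17 months': 2058-10-29 → 2057-05-29.
2057-05-29 is a Tuesday; with Sunday=0 that is 2.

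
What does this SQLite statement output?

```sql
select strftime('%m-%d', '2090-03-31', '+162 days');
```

First apply '+162 days': 2090-03-31 → 2090-09-09.
`%m-%d` extracts the month-day: 09-09.

09-09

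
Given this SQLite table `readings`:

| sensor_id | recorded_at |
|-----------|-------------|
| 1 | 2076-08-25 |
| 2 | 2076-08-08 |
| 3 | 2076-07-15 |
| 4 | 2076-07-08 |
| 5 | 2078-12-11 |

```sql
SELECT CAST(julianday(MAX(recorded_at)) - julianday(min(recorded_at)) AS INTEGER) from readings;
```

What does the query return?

MIN = 2076-07-08, MAX = 2078-12-11.
23 days remain in July 2076 after the 8th (31 − 8).
Full months from August 2076 through November 2078 contribute their day counts.
Then 11 days into December 2078.
Total: 23 + 31 + 30 + 31 + 30 + 31 + 31 + 28 + 31 + 30 + 31 + 30 + 31 + 31 + 30 + 31 + 30 + 31 + 31 + 28 + 31 + 30 + 31 + 30 + 31 + 31 + 30 + 31 + 30 + 11 = 886.

886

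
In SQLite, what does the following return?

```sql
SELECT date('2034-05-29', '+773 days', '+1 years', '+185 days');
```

2038-01-11

Applying '+773 days' to 2034-05-29: counting 773 days forward gives 2036-07-10.
Adding +1 year to 2036-07-10 gives 2037-07-10.
Applying '+185 days' to 2037-07-10: counting 185 days forward gives 2038-01-11.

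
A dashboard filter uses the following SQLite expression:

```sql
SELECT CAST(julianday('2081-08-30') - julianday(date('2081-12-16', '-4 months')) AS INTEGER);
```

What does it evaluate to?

Adding -4 months to 2081-12-16 gives 2081-08-16.
Both dates are in August 2081: 30 − 16 = 14.

14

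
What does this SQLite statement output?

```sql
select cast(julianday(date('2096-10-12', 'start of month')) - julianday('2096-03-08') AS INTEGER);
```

207

`start of month` rewinds 2096-10-12 to 2096-10-01.
23 days remain in March 2096 after the 8th (31 − 8).
Full months from April 2096 through September 2096 contribute their day counts.
Then 1 day into October 2096.
Total: 23 + 30 + 31 + 30 + 31 + 31 + 30 + 1 = 207.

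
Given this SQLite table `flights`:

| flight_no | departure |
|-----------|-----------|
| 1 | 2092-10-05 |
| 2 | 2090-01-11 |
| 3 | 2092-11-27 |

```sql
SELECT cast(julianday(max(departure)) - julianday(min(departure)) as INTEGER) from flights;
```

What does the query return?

MIN = 2090-01-11, MAX = 2092-11-27.
20 days remain in January 2090 after the 11th (31 − 11).
Full months from February 2090 through October 2092 contribute their day counts.
Then 27 days into November 2092.
Total: 20 + 28 + 31 + 30 + 31 + 30 + 31 + 31 + 30 + 31 + 30 + 31 + 31 + 28 + 31 + 30 + 31 + 30 + 31 + 31 + 30 + 31 + 30 + 31 + 31 + 29 + 31 + 30 + 31 + 30 + 31 + 31 + 30 + 31 + 27 = 1051.

1051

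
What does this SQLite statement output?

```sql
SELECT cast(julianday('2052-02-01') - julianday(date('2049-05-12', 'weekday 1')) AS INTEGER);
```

`weekday 1` advances to the next Monday; 2049-05-12 is a Wednesday, so it moves forward to 2049-05-17.
14 days remain in May 2049 after the 17th (31 − 17).
Full months from June 2049 through January 2052 contribute their day counts.
Then 1 day into February 2052.
Total: 14 + 30 + 31 + 31 + 30 + 31 + 30 + 31 + 31 + 28 + 31 + 30 + 31 + 30 + 31 + 31 + 30 + 31 + 30 + 31 + 31 + 28 + 31 + 30 + 31 + 30 + 31 + 31 + 30 + 31 + 30 + 31 + 31 + 1 = 990.

990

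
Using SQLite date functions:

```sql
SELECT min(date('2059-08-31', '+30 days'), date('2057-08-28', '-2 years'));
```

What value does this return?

2055-08-28

date('2059-08-31', '+30 days') → 2059-09-30.
date('2057-08-28', '-2 years') → 2055-08-28.
Earlier of the two is 2055-08-28.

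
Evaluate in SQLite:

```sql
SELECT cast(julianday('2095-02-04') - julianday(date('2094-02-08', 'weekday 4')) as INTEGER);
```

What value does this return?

`weekday 4` advances to the next Thursday; 2094-02-08 is a Monday, so it moves forward to 2094-02-11.
17 days remain in February 2094 after the 11th (28 − 11).
Full months from March 2094 through January 2095 contribute their day counts.
Then 4 days into February 2095.
Total: 17 + 31 + 30 + 31 + 30 + 31 + 31 + 30 + 31 + 30 + 31 + 31 + 4 = 358.

358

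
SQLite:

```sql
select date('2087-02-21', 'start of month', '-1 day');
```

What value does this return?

2087-01-31

`start of month` rewinds 2087-02-21 to 2087-02-01.
Going back 1 day from 2087-02-01 reaches 2087-01-31 (last day of January, 31 days).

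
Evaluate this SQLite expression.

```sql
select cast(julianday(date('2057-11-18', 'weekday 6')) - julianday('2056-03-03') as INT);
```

`weekday 6` advances to the next Saturday; 2057-11-18 is a Sunday, so it moves forward to 2057-11-24.
28 days remain in March 2056 after the 3rd (31 − 3).
Full months from April 2056 through October 2057 contribute their day counts.
Then 24 days into November 2057.
Total: 28 + 30 + 31 + 30 + 31 + 31 + 30 + 31 + 30 + 31 + 31 + 28 + 31 + 30 + 31 + 30 + 31 + 31 + 30 + 31 + 24 = 631.

631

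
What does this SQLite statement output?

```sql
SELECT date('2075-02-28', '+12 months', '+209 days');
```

2076-09-24

Adding +12 months to 2075-02-28 gives 2076-02-28.
Applying '+209 days' to 2076-02-28: counting 209 days forward gives 2076-09-24.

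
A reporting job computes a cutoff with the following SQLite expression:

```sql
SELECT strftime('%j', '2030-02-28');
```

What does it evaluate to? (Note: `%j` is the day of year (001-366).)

Day-of-year for 2030-02-28: days since 2030-01-01 inclusive = 59, zero-padded to 059.

059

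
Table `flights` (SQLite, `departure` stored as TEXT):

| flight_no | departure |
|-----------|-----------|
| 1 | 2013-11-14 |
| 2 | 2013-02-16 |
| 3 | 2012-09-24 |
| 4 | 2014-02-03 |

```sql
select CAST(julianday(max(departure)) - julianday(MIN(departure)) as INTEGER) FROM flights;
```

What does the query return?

MIN = 2012-09-24, MAX = 2014-02-03.
6 days remain in September 2012 after the 24th (30 − 24).
Full months from October 2012 through January 2014 contribute their day counts.
Then 3 days into February 2014.
Total: 6 + 31 + 30 + 31 + 31 + 28 + 31 + 30 + 31 + 30 + 31 + 31 + 30 + 31 + 30 + 31 + 31 + 3 = 497.

497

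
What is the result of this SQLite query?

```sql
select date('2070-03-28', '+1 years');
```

2071-03-28

Adding +1 year to 2070-03-28 gives 2071-03-28.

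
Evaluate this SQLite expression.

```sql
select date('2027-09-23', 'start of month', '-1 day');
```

2027-08-31

`start of month` rewinds 2027-09-23 to 2027-09-01.
Going back 1 day from 2027-09-01 reaches 2027-08-31 (last day of August, 31 days).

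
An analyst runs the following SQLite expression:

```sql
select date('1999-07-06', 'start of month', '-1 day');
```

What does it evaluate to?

1999-06-30

`start of month` rewinds 1999-07-06 to 1999-07-01.
Going back 1 day from 1999-07-01 reaches 1999-06-30 (last day of June, 30 days).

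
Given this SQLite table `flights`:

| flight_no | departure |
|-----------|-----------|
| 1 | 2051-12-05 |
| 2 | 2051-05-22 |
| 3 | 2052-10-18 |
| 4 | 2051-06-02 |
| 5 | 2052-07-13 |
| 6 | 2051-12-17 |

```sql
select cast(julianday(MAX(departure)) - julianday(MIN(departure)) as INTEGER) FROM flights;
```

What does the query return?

MIN = 2051-05-22, MAX = 2052-10-18.
9 days remain in May 2051 after the 22nd (31 − 22).
Full months from June 2051 through September 2052 contribute their day counts.
Then 18 days into October 2052.
Total: 9 + 30 + 31 + 31 + 30 + 31 + 30 + 31 + 31 + 29 + 31 + 30 + 31 + 30 + 31 + 31 + 30 + 18 = 515.

515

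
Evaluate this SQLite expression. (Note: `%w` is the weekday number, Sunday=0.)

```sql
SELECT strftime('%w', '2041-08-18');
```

2041-08-18 is a Sunday; with Sunday=0 that is 0.

0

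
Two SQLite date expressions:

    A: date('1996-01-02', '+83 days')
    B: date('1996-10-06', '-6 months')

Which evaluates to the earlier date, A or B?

A

A = 1996-03-25.
B = 1996-04-06.
A is earlier.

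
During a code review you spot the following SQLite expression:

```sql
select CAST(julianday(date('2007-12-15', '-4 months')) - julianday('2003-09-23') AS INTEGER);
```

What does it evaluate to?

Adding -4 months to 2007-12-15 gives 2007-08-15.
7 days remain in September 2003 after the 23rd (30 − 23).
Full months from October 2003 through July 2007 contribute their day counts.
Then 15 days into August 2007.
Total: 7 + 31 + 30 + 31 + 31 + 29 + 31 + 30 + 31 + 30 + 31 + 31 + 30 + 31 + 30 + 31 + 31 + 28 + 31 + 30 + 31 + 30 + 31 + 31 + 30 + 31 + 30 + 31 + 31 + 28 + 31 + 30 + 31 + 30 + 31 + 31 + 30 + 31 + 30 + 31 + 31 + 28 + 31 + 30 + 31 + 30 + 31 + 15 = 1422.

1422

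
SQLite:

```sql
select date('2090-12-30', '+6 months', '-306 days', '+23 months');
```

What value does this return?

2092-07-28

Adding +6 months to 2090-12-30 gives 2091-06-30.
Applying '-306 days' to 2091-06-30: counting 306 days back gives 2090-08-28.
Adding +23 months to 2090-08-28 gives 2092-07-28.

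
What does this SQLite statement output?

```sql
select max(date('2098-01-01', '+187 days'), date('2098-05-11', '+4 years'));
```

2102-05-11

date('2098-01-01', '+187 days') → 2098-07-07.
date('2098-05-11', '+4 years') → 2102-05-11.
Later of the two is 2102-05-11.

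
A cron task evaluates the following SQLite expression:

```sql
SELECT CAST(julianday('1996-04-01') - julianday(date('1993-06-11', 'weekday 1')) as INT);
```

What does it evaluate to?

1022

`weekday 1` advances to the next Monday; 1993-06-11 is a Friday, so it moves forward to 1993-06-14.
16 days remain in June 1993 after the 14th (30 − 14).
Full months from July 1993 through March 1996 contribute their day counts.
Then 1 day into April 1996.
Total: 16 + 31 + 31 + 30 + 31 + 30 + 31 + 31 + 28 + 31 + 30 + 31 + 30 + 31 + 31 + 30 + 31 + 30 + 31 + 31 + 28 + 31 + 30 + 31 + 30 + 31 + 31 + 30 + 31 + 30 + 31 + 31 + 29 + 31 + 1 = 1022.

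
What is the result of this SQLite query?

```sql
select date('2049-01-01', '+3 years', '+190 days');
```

Adding +3 years to 2049-01-01 gives 2052-01-01.
Applying '+190 days' to 2052-01-01: counting 190 days forward gives 2052-07-09.

2052-07-09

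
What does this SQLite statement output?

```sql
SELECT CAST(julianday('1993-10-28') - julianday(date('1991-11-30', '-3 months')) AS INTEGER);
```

Adding -3 months to 1991-11-30 gives 1991-08-30.
1 day remains in August 1991 after the 30th (31 − 30).
Full months from September 1991 through September 1993 contribute their day counts.
Then 28 days into October 1993.
Total: 1 + 30 + 31 + 30 + 31 + 31 + 29 + 31 + 30 + 31 + 30 + 31 + 31 + 30 + 31 + 30 + 31 + 31 + 28 + 31 + 30 + 31 + 30 + 31 + 31 + 30 + 28 = 790.

790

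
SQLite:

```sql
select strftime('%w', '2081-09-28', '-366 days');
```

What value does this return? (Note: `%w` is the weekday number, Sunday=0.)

First apply '-366 days': 2081-09-28 → 2080-09-27.
2080-09-27 is a Friday; with Sunday=0 that is 5.

5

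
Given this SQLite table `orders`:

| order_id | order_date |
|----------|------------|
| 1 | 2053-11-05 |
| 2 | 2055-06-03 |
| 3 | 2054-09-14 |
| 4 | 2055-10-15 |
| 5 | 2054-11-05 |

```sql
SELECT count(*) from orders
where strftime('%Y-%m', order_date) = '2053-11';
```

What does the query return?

Rows with year-month 2053-11: 2053-11-05 → 1.

1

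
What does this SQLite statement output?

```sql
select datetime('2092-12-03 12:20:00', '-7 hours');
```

2092-12-03 05:20:00

-7 hours from 2092-12-03 12:20:00 is 2092-12-03 05:20:00.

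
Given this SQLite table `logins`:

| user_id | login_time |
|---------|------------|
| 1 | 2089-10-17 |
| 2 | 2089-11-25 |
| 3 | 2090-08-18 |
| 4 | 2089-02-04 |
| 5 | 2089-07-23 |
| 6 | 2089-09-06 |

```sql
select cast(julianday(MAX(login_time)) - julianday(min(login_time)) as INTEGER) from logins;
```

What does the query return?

560

MIN = 2089-02-04, MAX = 2090-08-18.
24 days remain in February 2089 after the 4th (28 − 4).
Full months from March 2089 through July 2090 contribute their day counts.
Then 18 days into August 2090.
Total: 24 + 31 + 30 + 31 + 30 + 31 + 31 + 30 + 31 + 30 + 31 + 31 + 28 + 31 + 30 + 31 + 30 + 31 + 18 = 560.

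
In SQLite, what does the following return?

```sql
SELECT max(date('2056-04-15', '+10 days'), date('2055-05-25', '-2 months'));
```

date('2056-04-15', '+10 days') → 2056-04-25.
date('2055-05-25', '-2 months') → 2055-03-25.
Later of the two is 2056-04-25.

2056-04-25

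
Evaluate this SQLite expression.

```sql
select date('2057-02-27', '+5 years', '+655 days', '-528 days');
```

2062-07-04

Adding +5 years to 2057-02-27 gives 2062-02-27.
Applying '+655 days' to 2062-02-27: counting 655 days forward gives 2063-12-14.
Applying '-528 days' to 2063-12-14: counting 528 days back gives 2062-07-04.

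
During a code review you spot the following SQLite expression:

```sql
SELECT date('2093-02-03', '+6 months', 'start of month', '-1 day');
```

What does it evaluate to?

2093-07-31

Adding +6 months to 2093-02-03 gives 2093-08-03.
`start of month` rewinds 2093-08-03 to 2093-08-01.
Going back 1 day from 2093-08-01 reaches 2093-07-31 (last day of July, 31 days).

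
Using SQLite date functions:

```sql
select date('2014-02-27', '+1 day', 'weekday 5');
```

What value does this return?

Advancing 1 more day within February lands on 2014-02-28.
`weekday 5` advances to the next Friday; 2014-02-28 is already a Friday, so it stays at 2014-02-28.

2014-02-28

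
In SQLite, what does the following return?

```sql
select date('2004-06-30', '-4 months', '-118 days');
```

Adding -4 months to 2004-06-30 targets 2004-02-30. February 2004 has only 29 days, so SQLite normalizes the 1-day overflow forward to 2004-03-01.
Applying '-118 days' to 2004-03-01: counting 118 days back gives 2003-11-04.

2003-11-04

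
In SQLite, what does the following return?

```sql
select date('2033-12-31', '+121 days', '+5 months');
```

2034-10-01

Applying '+121 days' to 2033-12-31: counting 121 days forward gives 2034-05-01.
Adding +5 months to 2034-05-01 gives 2034-10-01.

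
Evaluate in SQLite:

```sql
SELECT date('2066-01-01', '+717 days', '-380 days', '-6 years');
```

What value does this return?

2060-12-04

Applying '+717 days' to 2066-01-01: counting 717 days forward gives 2067-12-19.
Applying '-380 days' to 2067-12-19: counting 380 days back gives 2066-12-04.
Adding -6 years to 2066-12-04 gives 2060-12-04.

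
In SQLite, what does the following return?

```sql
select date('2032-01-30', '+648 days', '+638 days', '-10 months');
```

2034-10-08

Applying '+648 days' to 2032-01-30: counting 648 days forward gives 2033-11-08.
Applying '+638 days' to 2033-11-08: counting 638 days forward gives 2035-08-08.
Adding -10 months to 2035-08-08 gives 2034-10-08.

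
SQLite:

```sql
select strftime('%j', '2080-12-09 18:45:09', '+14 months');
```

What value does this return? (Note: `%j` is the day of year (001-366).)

040

First apply '+14 months': 2080-12-09 18:45:09 → 2082-02-09 18:45:09.
Day-of-year for 2082-02-09: days since 2082-01-01 inclusive = 40, zero-padded to 040.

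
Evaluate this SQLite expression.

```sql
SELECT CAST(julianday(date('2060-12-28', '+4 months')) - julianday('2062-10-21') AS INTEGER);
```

Adding +4 months to 2060-12-28 gives 2061-04-28.
2 days remain in April 2061 after the 28th (30 − 28).
Full months from May 2061 through September 2062 contribute their day counts.
Then 21 days into October 2062.
Total: 2 + 31 + 30 + 31 + 31 + 30 + 31 + 30 + 31 + 31 + 28 + 31 + 30 + 31 + 30 + 31 + 31 + 30 + 21 = 541.
The subtraction is earlier − later, so the result is −541 → -541.

-541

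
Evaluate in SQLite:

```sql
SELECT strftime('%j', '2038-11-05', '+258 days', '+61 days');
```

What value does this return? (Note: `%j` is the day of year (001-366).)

263

First apply '+258 days', '+61 days': 2038-11-05 → 2039-09-20.
Day-of-year for 2039-09-20: days since 2039-01-01 inclusive = 263, zero-padded to 263.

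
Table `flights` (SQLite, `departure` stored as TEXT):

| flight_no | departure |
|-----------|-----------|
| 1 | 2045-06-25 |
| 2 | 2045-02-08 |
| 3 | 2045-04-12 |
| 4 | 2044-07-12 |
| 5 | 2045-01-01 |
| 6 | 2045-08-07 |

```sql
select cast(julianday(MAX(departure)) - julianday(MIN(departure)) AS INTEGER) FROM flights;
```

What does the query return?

391

MIN = 2044-07-12, MAX = 2045-08-07.
19 days remain in July 2044 after the 12th (31 − 12).
Full months from August 2044 through July 2045 contribute their day counts.
Then 7 days into August 2045.
Total: 19 + 31 + 30 + 31 + 30 + 31 + 31 + 28 + 31 + 30 + 31 + 30 + 31 + 7 = 391.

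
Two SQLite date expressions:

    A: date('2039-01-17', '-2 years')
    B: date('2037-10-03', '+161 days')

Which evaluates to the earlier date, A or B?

A = 2037-01-17.
B = 2038-03-13.
A is earlier.

A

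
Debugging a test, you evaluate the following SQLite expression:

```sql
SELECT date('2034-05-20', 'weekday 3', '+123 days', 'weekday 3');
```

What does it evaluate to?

2034-09-27

`weekday 3` advances to the next Wednesday; 2034-05-20 is a Saturday, so it moves forward to 2034-05-24.
Applying '+123 days' to 2034-05-24: counting 123 days forward gives 2034-09-24.
`weekday 3` advances to the next Wednesday; 2034-09-24 is a Sunday, so it moves forward to 2034-09-27.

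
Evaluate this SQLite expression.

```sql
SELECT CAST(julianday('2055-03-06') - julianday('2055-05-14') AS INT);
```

25 days remain in March 2055 after the 6th (31 − 6).
April 2055: 30 days.
Then 14 days into May 2055.
Total: 25 + 30 + 14 = 69.
The subtraction is earlier − later, so the result is −69 → -69.

-69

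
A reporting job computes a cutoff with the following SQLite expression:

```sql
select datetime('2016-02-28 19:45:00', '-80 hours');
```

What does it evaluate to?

-80 hours from 2016-02-28 19:45:00 is 2016-02-25 11:45:00 (crosses midnight).

2016-02-25 11:45:00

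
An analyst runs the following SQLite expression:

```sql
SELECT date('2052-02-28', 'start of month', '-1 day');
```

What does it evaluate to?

`start of month` rewinds 2052-02-28 to 2052-02-01.
Going back 1 day from 2052-02-01 reaches 2052-01-31 (last day of January, 31 days).

2052-01-31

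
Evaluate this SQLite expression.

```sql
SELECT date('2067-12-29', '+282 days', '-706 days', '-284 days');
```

Applying '+282 days' to 2067-12-29: counting 282 days forward gives 2068-10-06.
Applying '-706 days' to 2068-10-06: counting 706 days back gives 2066-10-31.
Applying '-284 days' to 2066-10-31: counting 284 days back gives 2066-01-20.

2066-01-20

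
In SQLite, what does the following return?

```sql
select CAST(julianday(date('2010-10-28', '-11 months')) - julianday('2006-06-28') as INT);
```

Adding -11 months to 2010-10-28 gives 2009-11-28.
2 days remain in June 2006 after the 28th (30 − 28).
Full months from July 2006 through October 2009 contribute their day counts.
Then 28 days into November 2009.
Total: 2 + 31 + 31 + 30 + 31 + 30 + 31 + 31 + 28 + 31 + 30 + 31 + 30 + 31 + 31 + 30 + 31 + 30 + 31 + 31 + 29 + 31 + 30 + 31 + 30 + 31 + 31 + 30 + 31 + 30 + 31 + 31 + 28 + 31 + 30 + 31 + 30 + 31 + 31 + 30 + 31 + 28 = 1249.

1249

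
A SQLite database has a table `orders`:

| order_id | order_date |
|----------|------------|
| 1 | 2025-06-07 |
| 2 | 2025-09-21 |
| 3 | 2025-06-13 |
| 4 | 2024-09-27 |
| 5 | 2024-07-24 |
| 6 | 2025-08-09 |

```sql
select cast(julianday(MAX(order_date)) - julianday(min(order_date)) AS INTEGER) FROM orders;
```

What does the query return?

MIN = 2024-07-24, MAX = 2025-09-21.
7 days remain in July 2024 after the 24th (31 − 24).
Full months from August 2024 through August 2025 contribute their day counts.
Then 21 days into September 2025.
Total: 7 + 31 + 30 + 31 + 30 + 31 + 31 + 28 + 31 + 30 + 31 + 30 + 31 + 31 + 21 = 424.

424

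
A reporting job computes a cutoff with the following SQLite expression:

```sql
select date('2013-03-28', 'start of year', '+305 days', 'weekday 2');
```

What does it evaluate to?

`start of year` rewinds 2013-03-28 to 2013-01-01.
Applying '+305 days' to 2013-01-01: counting 305 days forward gives 2013-11-02.
`weekday 2` advances to the next Tuesday; 2013-11-02 is a Saturday, so it moves forward to 2013-11-05.

2013-11-05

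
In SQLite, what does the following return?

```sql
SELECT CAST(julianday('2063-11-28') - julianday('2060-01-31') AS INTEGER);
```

1397

0 days remain in January 2060 after the 31st (31 − 31).
Full months from February 2060 through October 2063 contribute their day counts.
Then 28 days into November 2063.
Total: 0 + 29 + 31 + 30 + 31 + 30 + 31 + 31 + 30 + 31 + 30 + 31 + 31 + 28 + 31 + 30 + 31 + 30 + 31 + 31 + 30 + 31 + 30 + 31 + 31 + 28 + 31 + 30 + 31 + 30 + 31 + 31 + 30 + 31 + 30 + 31 + 31 + 28 + 31 + 30 + 31 + 30 + 31 + 31 + 30 + 31 + 28 = 1397.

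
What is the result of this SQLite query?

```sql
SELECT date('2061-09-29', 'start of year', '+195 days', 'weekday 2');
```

`start of year` rewinds 2061-09-29 to 2061-01-01.
Applying '+195 days' to 2061-01-01: counting 195 days forward gives 2061-07-15.
`weekday 2` advances to the next Tuesday; 2061-07-15 is a Friday, so it moves forward to 2061-07-19.

2061-07-19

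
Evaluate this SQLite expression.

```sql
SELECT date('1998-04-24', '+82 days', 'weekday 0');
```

1998-07-19

Applying '+82 days' to 1998-04-24: counting 82 days forward gives 1998-07-15.
`weekday 0` advances to the next Sunday; 1998-07-15 is a Wednesday, so it moves forward to 1998-07-19.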